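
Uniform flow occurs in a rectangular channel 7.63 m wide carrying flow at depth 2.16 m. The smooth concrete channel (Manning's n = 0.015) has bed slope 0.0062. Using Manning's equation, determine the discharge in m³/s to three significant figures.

A = b·y = 7.63 × 2.16 = 16.48 m²
P = b + 2y = 7.63 + 2×2.16 = 11.95 m
R = A/P = 16.48/11.95 = 1.379 m
Q = (1/n)·A·R^(2/3)·S^(1/2) = (1/0.015) × 16.48 × 1.379^(2/3) × 0.0062^(1/2) = 107.2 m³/s

107 m³/s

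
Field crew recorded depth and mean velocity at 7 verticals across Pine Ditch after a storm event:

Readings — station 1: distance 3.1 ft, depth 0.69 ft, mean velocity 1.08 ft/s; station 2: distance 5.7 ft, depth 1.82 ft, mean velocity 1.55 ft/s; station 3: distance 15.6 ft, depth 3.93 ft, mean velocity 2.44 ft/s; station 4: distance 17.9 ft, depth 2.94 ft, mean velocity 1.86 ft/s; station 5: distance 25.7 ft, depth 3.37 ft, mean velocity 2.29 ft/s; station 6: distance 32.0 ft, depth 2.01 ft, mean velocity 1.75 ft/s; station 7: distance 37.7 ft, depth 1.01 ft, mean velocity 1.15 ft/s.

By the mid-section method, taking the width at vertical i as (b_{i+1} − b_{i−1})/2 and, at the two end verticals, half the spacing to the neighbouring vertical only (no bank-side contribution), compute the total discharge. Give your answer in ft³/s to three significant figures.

184 ft³/s

w_1 = (5.7 − 3.1)/2 = 1.3 ft; q_1 = 1.08 × 0.69 × 1.3 = 0.9688 ft³/s
w_2 = (15.6 − 3.1)/2 = 6.25 ft; q_2 = 1.55 × 1.82 × 6.25 = 17.63 ft³/s
w_3 = (17.9 − 5.7)/2 = 6.1 ft; q_3 = 2.44 × 3.93 × 6.1 = 58.49 ft³/s
w_4 = (25.7 − 15.6)/2 = 5.05 ft; q_4 = 1.86 × 2.94 × 5.05 = 27.62 ft³/s
w_5 = (32.0 − 17.9)/2 = 7.05 ft; q_5 = 2.29 × 3.37 × 7.05 = 54.41 ft³/s
w_6 = (37.7 − 25.7)/2 = 6 ft; q_6 = 1.75 × 2.01 × 6 = 21.11 ft³/s
w_7 = (37.7 − 32.0)/2 = 2.85 ft; q_7 = 1.15 × 1.01 × 2.85 = 3.310 ft³/s
Q = Σ qᵢ = 183.5 ft³/s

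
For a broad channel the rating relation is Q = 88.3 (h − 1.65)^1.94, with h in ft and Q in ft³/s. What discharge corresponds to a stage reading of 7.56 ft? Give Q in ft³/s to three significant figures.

Q = 88.3 × (7.56 − 1.65)^1.94 = 88.3 × 5.91^1.94 = 2772 ft³/s

2770 ft³/s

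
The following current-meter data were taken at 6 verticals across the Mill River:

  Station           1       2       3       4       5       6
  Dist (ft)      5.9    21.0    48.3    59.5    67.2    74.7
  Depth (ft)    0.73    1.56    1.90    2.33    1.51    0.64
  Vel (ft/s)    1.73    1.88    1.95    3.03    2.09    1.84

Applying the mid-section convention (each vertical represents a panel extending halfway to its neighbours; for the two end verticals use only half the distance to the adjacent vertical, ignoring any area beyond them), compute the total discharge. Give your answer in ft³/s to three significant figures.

238 ft³/s

w_1 = (21.0 − 5.9)/2 = 7.55 ft; q_1 = 1.73 × 0.73 × 7.55 = 9.535 ft³/s
w_2 = (48.3 − 5.9)/2 = 21.2 ft; q_2 = 1.88 × 1.56 × 21.2 = 62.18 ft³/s
w_3 = (59.5 − 21.0)/2 = 19.25 ft; q_3 = 1.95 × 1.90 × 19.25 = 71.32 ft³/s
w_4 = (67.2 − 48.3)/2 = 9.45 ft; q_4 = 3.03 × 2.33 × 9.45 = 66.72 ft³/s
w_5 = (74.7 − 59.5)/2 = 7.6 ft; q_5 = 2.09 × 1.51 × 7.6 = 23.98 ft³/s
w_6 = (74.7 − 67.2)/2 = 3.75 ft; q_6 = 1.84 × 0.64 × 3.75 = 4.416 ft³/s
Q = Σ qᵢ = 238.1 ft³/s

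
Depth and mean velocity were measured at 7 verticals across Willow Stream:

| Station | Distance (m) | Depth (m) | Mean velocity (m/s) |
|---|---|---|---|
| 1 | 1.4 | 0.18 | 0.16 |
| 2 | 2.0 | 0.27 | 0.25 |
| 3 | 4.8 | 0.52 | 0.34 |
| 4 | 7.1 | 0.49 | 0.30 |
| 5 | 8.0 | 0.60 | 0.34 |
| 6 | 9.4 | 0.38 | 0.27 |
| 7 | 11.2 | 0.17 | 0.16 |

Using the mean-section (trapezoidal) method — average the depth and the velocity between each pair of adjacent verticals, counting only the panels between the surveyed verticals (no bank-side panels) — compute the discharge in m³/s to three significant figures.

1.20 m³/s

Panel 1-2: Δb = 0.6 m, d̄ = (0.18+0.27)/2 = 0.225, v̄ = (0.16+0.25)/2 = 0.205 → q = 0.6×0.225×0.205 = 0.02768 m³/s
Panel 2-3: Δb = 2.8 m, d̄ = (0.27+0.52)/2 = 0.395, v̄ = (0.25+0.34)/2 = 0.295 → q = 2.8×0.395×0.295 = 0.3263 m³/s
Panel 3-4: Δb = 2.3 m, d̄ = (0.52+0.49)/2 = 0.505, v̄ = (0.34+0.30)/2 = 0.32 → q = 2.3×0.505×0.32 = 0.3717 m³/s
Panel 4-5: Δb = 0.9 m, d̄ = (0.49+0.60)/2 = 0.545, v̄ = (0.30+0.34)/2 = 0.32 → q = 0.9×0.545×0.32 = 0.1570 m³/s
Panel 5-6: Δb = 1.4 m, d̄ = (0.60+0.38)/2 = 0.49, v̄ = (0.34+0.27)/2 = 0.305 → q = 1.4×0.49×0.305 = 0.2092 m³/s
Panel 6-7: Δb = 1.8 m, d̄ = (0.38+0.17)/2 = 0.275, v̄ = (0.27+0.16)/2 = 0.215 → q = 1.8×0.275×0.215 = 0.1064 m³/s
Q = Σ q = 1.198 m³/s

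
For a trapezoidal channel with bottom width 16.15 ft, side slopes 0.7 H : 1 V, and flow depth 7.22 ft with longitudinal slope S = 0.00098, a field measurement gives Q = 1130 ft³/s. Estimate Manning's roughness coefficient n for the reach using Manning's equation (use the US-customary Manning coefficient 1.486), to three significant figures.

A = (b + z·y)·y = (16.15 + 0.7×7.22)×7.22 = 153.1 ft²
P = b + 2y√(1+z²) = 16.15 + 2×7.22×√(1+0.7²) = 33.78 ft
R = A/P = 153.1/33.78 = 4.533 ft
n = (1.486/Q)·A·R^(2/3)·S^(1/2) = (1.486/1130) × 153.1 × 2.739 × 0.03130 = 0.01726

0.0173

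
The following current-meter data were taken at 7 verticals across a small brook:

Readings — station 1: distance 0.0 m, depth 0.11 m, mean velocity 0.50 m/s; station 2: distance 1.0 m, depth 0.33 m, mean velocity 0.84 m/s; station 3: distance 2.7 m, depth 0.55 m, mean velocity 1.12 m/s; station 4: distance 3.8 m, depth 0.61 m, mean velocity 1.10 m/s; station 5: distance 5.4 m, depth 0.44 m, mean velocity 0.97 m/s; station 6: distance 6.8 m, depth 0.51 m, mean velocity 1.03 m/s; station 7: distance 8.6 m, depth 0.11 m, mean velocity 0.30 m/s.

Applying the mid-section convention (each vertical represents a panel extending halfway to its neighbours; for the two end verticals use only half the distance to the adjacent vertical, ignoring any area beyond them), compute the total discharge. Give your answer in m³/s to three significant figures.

w_1 = (1.0 − 0.0)/2 = 0.5 m; q_1 = 0.50 × 0.11 × 0.5 = 0.02750 m³/s
w_2 = (2.7 − 0.0)/2 = 1.35 m; q_2 = 0.84 × 0.33 × 1.35 = 0.3742 m³/s
w_3 = (3.8 − 1.0)/2 = 1.4 m; q_3 = 1.12 × 0.55 × 1.4 = 0.8624 m³/s
w_4 = (5.4 − 2.7)/2 = 1.35 m; q_4 = 1.10 × 0.61 × 1.35 = 0.9059 m³/s
w_5 = (6.8 − 3.8)/2 = 1.5 m; q_5 = 0.97 × 0.44 × 1.5 = 0.6402 m³/s
w_6 = (8.6 − 5.4)/2 = 1.6 m; q_6 = 1.03 × 0.51 × 1.6 = 0.8405 m³/s
w_7 = (8.6 − 6.8)/2 = 0.9 m; q_7 = 0.30 × 0.11 × 0.9 = 0.02970 m³/s
Q = Σ qᵢ = 3.680 m³/s

3.68 m³/s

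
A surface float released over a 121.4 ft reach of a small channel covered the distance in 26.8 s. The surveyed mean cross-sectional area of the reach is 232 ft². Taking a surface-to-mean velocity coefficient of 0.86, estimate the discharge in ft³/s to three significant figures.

904 ft³/s

v_surface = L / t̄ = 121.4 / 26.8 = 4.530 ft/s
v_mean = 0.86 × 4.530 = 3.896 ft/s
Q = A × v_mean = 232 × 3.896 = 903.8 ft³/s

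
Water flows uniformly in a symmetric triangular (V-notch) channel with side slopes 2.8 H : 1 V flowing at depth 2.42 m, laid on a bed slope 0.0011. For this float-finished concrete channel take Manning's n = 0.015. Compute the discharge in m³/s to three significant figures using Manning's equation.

A = z·y² = 2.8×2.42² = 16.40 m²
P = 2y√(1+z²) = 2×2.42×√(1+2.8²) = 14.39 m
R = A/P = 16.40/14.39 = 1.140 m
Q = (1/n)·A·R^(2/3)·S^(1/2) = (1/0.015) × 16.40 × 1.140^(2/3) × 0.0011^(1/2) = 39.56 m³/s

39.6 m³/s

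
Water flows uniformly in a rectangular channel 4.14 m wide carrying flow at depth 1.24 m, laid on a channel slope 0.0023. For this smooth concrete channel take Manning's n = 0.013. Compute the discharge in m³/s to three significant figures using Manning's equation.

16.0 m³/s

A = b·y = 4.14 × 1.24 = 5.134 m²
P = b + 2y = 4.14 + 2×1.24 = 6.620 m
R = A/P = 5.134/6.620 = 0.7755 m
Q = (1/n)·A·R^(2/3)·S^(1/2) = (1/0.013) × 5.134 × 0.7755^(2/3) × 0.0023^(1/2) = 15.99 m³/s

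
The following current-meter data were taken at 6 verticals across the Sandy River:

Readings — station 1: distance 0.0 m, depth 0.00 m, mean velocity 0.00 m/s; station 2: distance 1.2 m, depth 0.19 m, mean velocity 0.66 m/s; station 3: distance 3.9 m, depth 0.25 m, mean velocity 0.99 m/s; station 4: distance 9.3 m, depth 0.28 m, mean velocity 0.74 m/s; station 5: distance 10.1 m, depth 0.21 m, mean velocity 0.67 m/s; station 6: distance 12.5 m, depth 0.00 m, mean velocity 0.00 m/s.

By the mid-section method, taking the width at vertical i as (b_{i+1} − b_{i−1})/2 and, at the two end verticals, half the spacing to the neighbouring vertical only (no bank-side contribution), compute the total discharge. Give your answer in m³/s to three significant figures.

2.11 m³/s

w_2 = (3.9 − 0.0)/2 = 1.95 m; q_2 = 0.66 × 0.19 × 1.95 = 0.2445 m³/s
w_3 = (9.3 − 1.2)/2 = 4.05 m; q_3 = 0.99 × 0.25 × 4.05 = 1.002 m³/s
w_4 = (10.1 − 3.9)/2 = 3.1 m; q_4 = 0.74 × 0.28 × 3.1 = 0.6423 m³/s
w_5 = (12.5 − 9.3)/2 = 1.6 m; q_5 = 0.67 × 0.21 × 1.6 = 0.2251 m³/s
Stations 1, 6 contribute zero (depth or velocity is 0).
Q = Σ qᵢ = 2.114 m³/s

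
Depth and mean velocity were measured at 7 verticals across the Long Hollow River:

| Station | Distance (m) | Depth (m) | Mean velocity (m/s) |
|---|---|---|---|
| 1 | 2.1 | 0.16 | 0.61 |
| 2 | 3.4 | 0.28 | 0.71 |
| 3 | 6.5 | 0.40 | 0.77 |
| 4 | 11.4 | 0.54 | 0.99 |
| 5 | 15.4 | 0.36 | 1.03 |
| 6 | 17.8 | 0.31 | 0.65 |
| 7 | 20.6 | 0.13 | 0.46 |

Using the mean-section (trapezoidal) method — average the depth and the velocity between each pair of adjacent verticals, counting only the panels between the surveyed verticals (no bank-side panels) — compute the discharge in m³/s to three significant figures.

Panel 1-2: Δb = 1.3 m, d̄ = (0.16+0.28)/2 = 0.22, v̄ = (0.61+0.71)/2 = 0.66 → q = 1.3×0.22×0.66 = 0.1888 m³/s
Panel 2-3: Δb = 3.1 m, d̄ = (0.28+0.40)/2 = 0.34, v̄ = (0.71+0.77)/2 = 0.74 → q = 3.1×0.34×0.74 = 0.7800 m³/s
Panel 3-4: Δb = 4.9 m, d̄ = (0.40+0.54)/2 = 0.47, v̄ = (0.77+0.99)/2 = 0.88 → q = 4.9×0.47×0.88 = 2.027 m³/s
Panel 4-5: Δb = 4 m, d̄ = (0.54+0.36)/2 = 0.45, v̄ = (0.99+1.03)/2 = 1.01 → q = 4×0.45×1.01 = 1.818 m³/s
Panel 5-6: Δb = 2.4 m, d̄ = (0.36+0.31)/2 = 0.335, v̄ = (1.03+0.65)/2 = 0.84 → q = 2.4×0.335×0.84 = 0.6754 m³/s
Panel 6-7: Δb = 2.8 m, d̄ = (0.31+0.13)/2 = 0.22, v̄ = (0.65+0.46)/2 = 0.555 → q = 2.8×0.22×0.555 = 0.3419 m³/s
Q = Σ q = 5.831 m³/s

5.83 m³/s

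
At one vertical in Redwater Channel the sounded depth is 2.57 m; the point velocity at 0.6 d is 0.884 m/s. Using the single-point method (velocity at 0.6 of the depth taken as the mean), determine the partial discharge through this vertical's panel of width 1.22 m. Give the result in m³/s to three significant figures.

2.77 m³/s

v̄ = v₀.₆ = 0.884 m/s
q = v̄ × d × w = 0.8840 × 2.57 × 1.22 = 2.772 m³/s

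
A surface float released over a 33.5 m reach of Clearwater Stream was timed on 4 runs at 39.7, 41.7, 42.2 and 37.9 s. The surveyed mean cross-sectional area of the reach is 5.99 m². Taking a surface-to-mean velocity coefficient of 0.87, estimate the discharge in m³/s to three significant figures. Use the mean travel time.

4.32 m³/s

t̄ = (39.7 + 41.7 + 42.2 + 37.9) / 4 = 40.375 s
v_surface = L / t̄ = 33.5 / 40.375 = 0.8297 m/s
v_mean = 0.87 × 0.8297 = 0.7219 m/s
Q = A × v_mean = 5.99 × 0.7219 = 4.324 m³/s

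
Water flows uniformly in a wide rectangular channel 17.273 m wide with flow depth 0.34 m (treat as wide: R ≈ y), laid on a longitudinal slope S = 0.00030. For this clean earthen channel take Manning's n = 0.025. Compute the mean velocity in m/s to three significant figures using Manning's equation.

0.337 m/s

A = b·y = 17.273 × 0.34 = 5.873 m²
Wide channel: R ≈ y = 0.34 m
Q = (1/n)·A·R^(2/3)·S^(1/2) = (1/0.025) × 5.873 × 0.3400^(2/3) × 0.00030^(1/2) = 1.982 m³/s
V = Q/A = 1.982/5.873 = 0.3375 m/s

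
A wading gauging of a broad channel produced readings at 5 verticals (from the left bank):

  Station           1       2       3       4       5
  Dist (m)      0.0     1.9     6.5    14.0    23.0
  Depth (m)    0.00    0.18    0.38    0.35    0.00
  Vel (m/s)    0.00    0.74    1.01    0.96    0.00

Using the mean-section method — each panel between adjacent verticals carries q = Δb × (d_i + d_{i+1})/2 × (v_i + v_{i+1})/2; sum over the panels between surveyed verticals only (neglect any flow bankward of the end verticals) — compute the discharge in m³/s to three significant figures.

Panel 1-2: Δb = 1.9 m, d̄ = (0.00+0.18)/2 = 0.09, v̄ = (0.00+0.74)/2 = 0.37 → q = 1.9×0.09×0.37 = 0.06327 m³/s
Panel 2-3: Δb = 4.6 m, d̄ = (0.18+0.38)/2 = 0.28, v̄ = (0.74+1.01)/2 = 0.875 → q = 4.6×0.28×0.875 = 1.127 m³/s
Panel 3-4: Δb = 7.5 m, d̄ = (0.38+0.35)/2 = 0.365, v̄ = (1.01+0.96)/2 = 0.985 → q = 7.5×0.365×0.985 = 2.696 m³/s
Panel 4-5: Δb = 9 m, d̄ = (0.35+0.00)/2 = 0.175, v̄ = (0.96+0.00)/2 = 0.48 → q = 9×0.175×0.48 = 0.7560 m³/s
Q = Σ q = 4.643 m³/s

4.64 m³/s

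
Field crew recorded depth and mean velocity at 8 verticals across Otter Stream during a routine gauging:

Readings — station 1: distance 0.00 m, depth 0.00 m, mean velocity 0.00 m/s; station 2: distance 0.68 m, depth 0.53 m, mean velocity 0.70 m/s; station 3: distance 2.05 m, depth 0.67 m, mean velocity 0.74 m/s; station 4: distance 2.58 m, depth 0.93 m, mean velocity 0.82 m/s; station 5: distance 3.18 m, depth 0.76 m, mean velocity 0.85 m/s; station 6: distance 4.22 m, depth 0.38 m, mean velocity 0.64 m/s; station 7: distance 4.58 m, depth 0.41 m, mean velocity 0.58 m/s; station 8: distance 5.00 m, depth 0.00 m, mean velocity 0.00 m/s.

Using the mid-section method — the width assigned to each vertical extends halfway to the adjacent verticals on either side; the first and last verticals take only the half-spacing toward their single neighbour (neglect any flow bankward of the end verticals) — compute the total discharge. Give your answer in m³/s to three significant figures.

w_2 = (2.05 − 0.00)/2 = 1.025 m; q_2 = 0.70 × 0.53 × 1.025 = 0.3803 m³/s
w_3 = (2.58 − 0.68)/2 = 0.95 m; q_3 = 0.74 × 0.67 × 0.95 = 0.4710 m³/s
w_4 = (3.18 − 2.05)/2 = 0.565 m; q_4 = 0.82 × 0.93 × 0.565 = 0.4309 m³/s
w_5 = (4.22 − 2.58)/2 = 0.82 m; q_5 = 0.85 × 0.76 × 0.82 = 0.5297 m³/s
w_6 = (4.58 − 3.18)/2 = 0.7 m; q_6 = 0.64 × 0.38 × 0.7 = 0.1702 m³/s
w_7 = (5.00 − 4.22)/2 = 0.39 m; q_7 = 0.58 × 0.41 × 0.39 = 0.09274 m³/s
Stations 1, 8 contribute zero (depth or velocity is 0).
Q = Σ qᵢ = 2.075 m³/s

2.07 m³/s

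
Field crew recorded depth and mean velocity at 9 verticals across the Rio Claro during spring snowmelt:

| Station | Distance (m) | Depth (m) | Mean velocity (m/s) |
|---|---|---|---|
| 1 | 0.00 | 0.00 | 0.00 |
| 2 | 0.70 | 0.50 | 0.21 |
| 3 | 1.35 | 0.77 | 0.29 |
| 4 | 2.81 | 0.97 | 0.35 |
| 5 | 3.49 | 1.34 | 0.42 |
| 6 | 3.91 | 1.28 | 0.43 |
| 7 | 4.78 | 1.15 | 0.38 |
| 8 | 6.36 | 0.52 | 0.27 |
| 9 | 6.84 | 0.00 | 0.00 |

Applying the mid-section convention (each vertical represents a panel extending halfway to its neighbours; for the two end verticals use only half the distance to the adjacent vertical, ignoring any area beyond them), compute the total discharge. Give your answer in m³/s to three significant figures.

w_2 = (1.35 − 0.00)/2 = 0.675 m; q_2 = 0.21 × 0.50 × 0.675 = 0.07088 m³/s
w_3 = (2.81 − 0.70)/2 = 1.055 m; q_3 = 0.29 × 0.77 × 1.055 = 0.2356 m³/s
w_4 = (3.49 − 1.35)/2 = 1.07 m; q_4 = 0.35 × 0.97 × 1.07 = 0.3633 m³/s
w_5 = (3.91 − 2.81)/2 = 0.55 m; q_5 = 0.42 × 1.34 × 0.55 = 0.3095 m³/s
w_6 = (4.78 − 3.49)/2 = 0.645 m; q_6 = 0.43 × 1.28 × 0.645 = 0.3550 m³/s
w_7 = (6.36 − 3.91)/2 = 1.225 m; q_7 = 0.38 × 1.15 × 1.225 = 0.5353 m³/s
w_8 = (6.84 − 4.78)/2 = 1.03 m; q_8 = 0.27 × 0.52 × 1.03 = 0.1446 m³/s
Stations 1, 9 contribute zero (depth or velocity is 0).
Q = Σ qᵢ = 2.014 m³/s

2.01 m³/s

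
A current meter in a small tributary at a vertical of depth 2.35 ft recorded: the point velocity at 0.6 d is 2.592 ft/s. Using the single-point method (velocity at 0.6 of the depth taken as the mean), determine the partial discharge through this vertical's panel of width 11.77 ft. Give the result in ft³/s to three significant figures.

v̄ = v₀.₆ = 2.592 ft/s
q = v̄ × d × w = 2.592 × 2.35 × 11.77 = 71.69 ft³/s

71.7 ft³/s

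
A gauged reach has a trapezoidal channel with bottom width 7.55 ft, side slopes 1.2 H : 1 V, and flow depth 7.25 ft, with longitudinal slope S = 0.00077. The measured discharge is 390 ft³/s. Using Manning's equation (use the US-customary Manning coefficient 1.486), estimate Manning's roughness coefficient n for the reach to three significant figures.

A = (b + z·y)·y = (7.55 + 1.2×7.25)×7.25 = 117.8 ft²
P = b + 2y√(1+z²) = 7.55 + 2×7.25×√(1+1.2²) = 30.20 ft
R = A/P = 117.8/30.20 = 3.901 ft
n = (1.486/Q)·A·R^(2/3)·S^(1/2) = (1.486/390) × 117.8 × 2.478 × 0.02775 = 0.03087

0.0309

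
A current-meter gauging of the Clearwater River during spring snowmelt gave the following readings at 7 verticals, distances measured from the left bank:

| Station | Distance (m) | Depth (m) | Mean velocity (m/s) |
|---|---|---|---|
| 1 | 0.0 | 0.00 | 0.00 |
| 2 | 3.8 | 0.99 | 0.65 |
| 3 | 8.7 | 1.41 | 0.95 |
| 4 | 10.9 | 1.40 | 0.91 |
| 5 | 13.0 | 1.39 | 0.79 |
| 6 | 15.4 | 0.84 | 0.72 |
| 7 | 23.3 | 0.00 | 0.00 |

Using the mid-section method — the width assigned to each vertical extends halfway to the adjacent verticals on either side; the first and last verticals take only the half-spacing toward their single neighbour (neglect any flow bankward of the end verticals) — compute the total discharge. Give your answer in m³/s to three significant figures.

w_2 = (8.7 − 0.0)/2 = 4.35 m; q_2 = 0.65 × 0.99 × 4.35 = 2.799 m³/s
w_3 = (10.9 − 3.8)/2 = 3.55 m; q_3 = 0.95 × 1.41 × 3.55 = 4.755 m³/s
w_4 = (13.0 − 8.7)/2 = 2.15 m; q_4 = 0.91 × 1.40 × 2.15 = 2.739 m³/s
w_5 = (15.4 − 10.9)/2 = 2.25 m; q_5 = 0.79 × 1.39 × 2.25 = 2.471 m³/s
w_6 = (23.3 − 13.0)/2 = 5.15 m; q_6 = 0.72 × 0.84 × 5.15 = 3.115 m³/s
Stations 1, 7 contribute zero (depth or velocity is 0).
Q = Σ qᵢ = 15.88 m³/s

15.9 m³/s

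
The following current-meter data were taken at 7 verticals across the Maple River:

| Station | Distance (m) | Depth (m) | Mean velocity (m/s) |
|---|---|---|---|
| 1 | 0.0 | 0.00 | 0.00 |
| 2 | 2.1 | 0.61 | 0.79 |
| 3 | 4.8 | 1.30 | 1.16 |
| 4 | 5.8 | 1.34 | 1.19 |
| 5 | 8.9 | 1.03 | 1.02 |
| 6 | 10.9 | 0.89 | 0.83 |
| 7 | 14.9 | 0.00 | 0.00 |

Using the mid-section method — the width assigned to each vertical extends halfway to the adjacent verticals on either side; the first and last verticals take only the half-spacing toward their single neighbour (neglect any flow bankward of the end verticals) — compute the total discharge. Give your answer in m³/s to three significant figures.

w_2 = (4.8 − 0.0)/2 = 2.4 m; q_2 = 0.79 × 0.61 × 2.4 = 1.157 m³/s
w_3 = (5.8 − 2.1)/2 = 1.85 m; q_3 = 1.16 × 1.30 × 1.85 = 2.790 m³/s
w_4 = (8.9 − 4.8)/2 = 2.05 m; q_4 = 1.19 × 1.34 × 2.05 = 3.269 m³/s
w_5 = (10.9 − 5.8)/2 = 2.55 m; q_5 = 1.02 × 1.03 × 2.55 = 2.679 m³/s
w_6 = (14.9 − 8.9)/2 = 3 m; q_6 = 0.83 × 0.89 × 3 = 2.216 m³/s
Stations 1, 7 contribute zero (depth or velocity is 0).
Q = Σ qᵢ = 12.11 m³/s

12.1 m³/s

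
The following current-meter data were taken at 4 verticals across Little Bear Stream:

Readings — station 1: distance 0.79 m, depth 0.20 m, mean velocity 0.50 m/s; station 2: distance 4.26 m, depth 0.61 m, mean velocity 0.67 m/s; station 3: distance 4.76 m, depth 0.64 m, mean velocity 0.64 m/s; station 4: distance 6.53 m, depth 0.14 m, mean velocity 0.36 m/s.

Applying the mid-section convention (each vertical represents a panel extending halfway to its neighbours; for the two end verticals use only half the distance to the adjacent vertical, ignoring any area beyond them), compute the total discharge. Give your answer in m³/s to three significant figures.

1.49 m³/s

w_1 = (4.26 − 0.79)/2 = 1.735 m; q_1 = 0.50 × 0.20 × 1.735 = 0.1735 m³/s
w_2 = (4.76 − 0.79)/2 = 1.985 m; q_2 = 0.67 × 0.61 × 1.985 = 0.8113 m³/s
w_3 = (6.53 − 4.26)/2 = 1.135 m; q_3 = 0.64 × 0.64 × 1.135 = 0.4649 m³/s
w_4 = (6.53 − 4.76)/2 = 0.885 m; q_4 = 0.36 × 0.14 × 0.885 = 0.04460 m³/s
Q = Σ qᵢ = 1.494 m³/s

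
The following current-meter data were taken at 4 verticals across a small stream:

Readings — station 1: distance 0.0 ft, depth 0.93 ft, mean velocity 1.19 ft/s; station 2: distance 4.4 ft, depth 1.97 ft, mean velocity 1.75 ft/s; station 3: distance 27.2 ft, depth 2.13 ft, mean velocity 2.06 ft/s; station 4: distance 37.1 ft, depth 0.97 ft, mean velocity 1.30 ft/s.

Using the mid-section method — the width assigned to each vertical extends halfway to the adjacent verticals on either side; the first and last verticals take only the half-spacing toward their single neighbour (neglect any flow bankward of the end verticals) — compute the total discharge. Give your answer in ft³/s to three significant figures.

127 ft³/s

w_1 = (4.4 − 0.0)/2 = 2.2 ft; q_1 = 1.19 × 0.93 × 2.2 = 2.435 ft³/s
w_2 = (27.2 − 0.0)/2 = 13.6 ft; q_2 = 1.75 × 1.97 × 13.6 = 46.89 ft³/s
w_3 = (37.1 − 4.4)/2 = 16.35 ft; q_3 = 2.06 × 2.13 × 16.35 = 71.74 ft³/s
w_4 = (37.1 − 27.2)/2 = 4.95 ft; q_4 = 1.30 × 0.97 × 4.95 = 6.242 ft³/s
Q = Σ qᵢ = 127.3 ft³/s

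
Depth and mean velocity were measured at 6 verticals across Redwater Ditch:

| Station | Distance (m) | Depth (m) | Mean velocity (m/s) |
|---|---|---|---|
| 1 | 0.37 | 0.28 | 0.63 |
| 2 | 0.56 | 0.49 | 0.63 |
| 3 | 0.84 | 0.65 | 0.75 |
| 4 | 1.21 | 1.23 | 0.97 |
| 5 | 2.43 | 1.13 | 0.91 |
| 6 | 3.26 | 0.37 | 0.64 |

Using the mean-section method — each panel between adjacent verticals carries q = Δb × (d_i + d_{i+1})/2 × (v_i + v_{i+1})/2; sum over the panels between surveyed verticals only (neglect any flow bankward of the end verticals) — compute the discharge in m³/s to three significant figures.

Panel 1-2: Δb = 0.19 m, d̄ = (0.28+0.49)/2 = 0.385, v̄ = (0.63+0.63)/2 = 0.63 → q = 0.19×0.385×0.63 = 0.04608 m³/s
Panel 2-3: Δb = 0.28 m, d̄ = (0.49+0.65)/2 = 0.57, v̄ = (0.63+0.75)/2 = 0.69 → q = 0.28×0.57×0.69 = 0.1101 m³/s
Panel 3-4: Δb = 0.37 m, d̄ = (0.65+1.23)/2 = 0.94, v̄ = (0.75+0.97)/2 = 0.86 → q = 0.37×0.94×0.86 = 0.2991 m³/s
Panel 4-5: Δb = 1.22 m, d̄ = (1.23+1.13)/2 = 1.18, v̄ = (0.97+0.91)/2 = 0.94 → q = 1.22×1.18×0.94 = 1.353 m³/s
Panel 5-6: Δb = 0.83 m, d̄ = (1.13+0.37)/2 = 0.75, v̄ = (0.91+0.64)/2 = 0.775 → q = 0.83×0.75×0.775 = 0.4824 m³/s
Q = Σ q = 2.291 m³/s

2.29 m³/s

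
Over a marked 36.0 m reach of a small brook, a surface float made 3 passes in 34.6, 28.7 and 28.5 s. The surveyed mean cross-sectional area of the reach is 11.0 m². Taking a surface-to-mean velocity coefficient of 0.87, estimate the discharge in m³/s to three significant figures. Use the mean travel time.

11.3 m³/s

t̄ = (34.6 + 28.7 + 28.5) / 3 = 30.6 s
v_surface = L / t̄ = 36.0 / 30.6 = 1.176 m/s
v_mean = 0.87 × 1.176 = 1.024 m/s
Q = A × v_mean = 11.0 × 1.024 = 11.26 m³/s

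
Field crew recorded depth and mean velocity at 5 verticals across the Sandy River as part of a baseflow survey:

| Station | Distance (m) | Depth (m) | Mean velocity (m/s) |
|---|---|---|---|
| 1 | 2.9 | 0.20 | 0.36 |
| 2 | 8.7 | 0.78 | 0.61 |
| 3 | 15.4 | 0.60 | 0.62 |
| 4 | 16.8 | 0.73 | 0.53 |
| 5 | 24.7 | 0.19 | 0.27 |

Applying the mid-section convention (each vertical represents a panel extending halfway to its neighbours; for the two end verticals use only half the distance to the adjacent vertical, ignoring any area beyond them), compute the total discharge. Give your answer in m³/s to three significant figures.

6.69 m³/s

w_1 = (8.7 − 2.9)/2 = 2.9 m; q_1 = 0.36 × 0.20 × 2.9 = 0.2088 m³/s
w_2 = (15.4 − 2.9)/2 = 6.25 m; q_2 = 0.61 × 0.78 × 6.25 = 2.974 m³/s
w_3 = (16.8 − 8.7)/2 = 4.05 m; q_3 = 0.62 × 0.60 × 4.05 = 1.507 m³/s
w_4 = (24.7 − 15.4)/2 = 4.65 m; q_4 = 0.53 × 0.73 × 4.65 = 1.799 m³/s
w_5 = (24.7 − 16.8)/2 = 3.95 m; q_5 = 0.27 × 0.19 × 3.95 = 0.2026 m³/s
Q = Σ qᵢ = 6.691 m³/s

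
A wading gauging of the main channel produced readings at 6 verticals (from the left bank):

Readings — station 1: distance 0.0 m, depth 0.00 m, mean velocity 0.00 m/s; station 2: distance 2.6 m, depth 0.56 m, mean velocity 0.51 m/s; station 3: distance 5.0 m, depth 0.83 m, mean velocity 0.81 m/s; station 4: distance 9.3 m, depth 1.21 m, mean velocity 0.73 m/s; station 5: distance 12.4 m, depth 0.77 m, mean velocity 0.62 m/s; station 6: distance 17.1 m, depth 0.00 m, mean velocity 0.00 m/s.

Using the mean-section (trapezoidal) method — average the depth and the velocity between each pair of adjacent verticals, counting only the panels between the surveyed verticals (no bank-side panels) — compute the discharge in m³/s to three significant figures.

Panel 1-2: Δb = 2.6 m, d̄ = (0.00+0.56)/2 = 0.28, v̄ = (0.00+0.51)/2 = 0.255 → q = 2.6×0.28×0.255 = 0.1856 m³/s
Panel 2-3: Δb = 2.4 m, d̄ = (0.56+0.83)/2 = 0.695, v̄ = (0.51+0.81)/2 = 0.66 → q = 2.4×0.695×0.66 = 1.101 m³/s
Panel 3-4: Δb = 4.3 m, d̄ = (0.83+1.21)/2 = 1.02, v̄ = (0.81+0.73)/2 = 0.77 → q = 4.3×1.02×0.77 = 3.377 m³/s
Panel 4-5: Δb = 3.1 m, d̄ = (1.21+0.77)/2 = 0.99, v̄ = (0.73+0.62)/2 = 0.675 → q = 3.1×0.99×0.675 = 2.072 m³/s
Panel 5-6: Δb = 4.7 m, d̄ = (0.77+0.00)/2 = 0.385, v̄ = (0.62+0.00)/2 = 0.31 → q = 4.7×0.385×0.31 = 0.5609 m³/s
Q = Σ q = 7.296 m³/s

7.30 m³/s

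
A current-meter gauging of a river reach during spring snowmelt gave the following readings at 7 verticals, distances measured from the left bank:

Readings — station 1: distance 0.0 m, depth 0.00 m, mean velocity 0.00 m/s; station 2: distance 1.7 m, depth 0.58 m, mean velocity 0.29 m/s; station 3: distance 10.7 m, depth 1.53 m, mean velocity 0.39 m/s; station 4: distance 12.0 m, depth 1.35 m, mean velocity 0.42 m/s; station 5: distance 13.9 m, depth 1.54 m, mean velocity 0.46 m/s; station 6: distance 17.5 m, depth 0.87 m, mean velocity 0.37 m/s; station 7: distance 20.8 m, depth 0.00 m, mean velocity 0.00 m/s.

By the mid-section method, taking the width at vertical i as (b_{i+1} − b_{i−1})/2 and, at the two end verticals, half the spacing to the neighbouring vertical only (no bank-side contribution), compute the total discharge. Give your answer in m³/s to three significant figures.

w_2 = (10.7 − 0.0)/2 = 5.35 m; q_2 = 0.29 × 0.58 × 5.35 = 0.8999 m³/s
w_3 = (12.0 − 1.7)/2 = 5.15 m; q_3 = 0.39 × 1.53 × 5.15 = 3.073 m³/s
w_4 = (13.9 − 10.7)/2 = 1.6 m; q_4 = 0.42 × 1.35 × 1.6 = 0.9072 m³/s
w_5 = (17.5 − 12.0)/2 = 2.75 m; q_5 = 0.46 × 1.54 × 2.75 = 1.948 m³/s
w_6 = (20.8 − 13.9)/2 = 3.45 m; q_6 = 0.37 × 0.87 × 3.45 = 1.111 m³/s
Stations 1, 7 contribute zero (depth or velocity is 0).
Q = Σ qᵢ = 7.939 m³/s

7.94 m³/s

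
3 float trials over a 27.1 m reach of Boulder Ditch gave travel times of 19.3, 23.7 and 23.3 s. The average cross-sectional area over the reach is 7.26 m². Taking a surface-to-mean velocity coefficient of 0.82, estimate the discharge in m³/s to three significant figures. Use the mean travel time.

t̄ = (19.3 + 23.7 + 23.3) / 3 = 22.1 s
v_surface = L / t̄ = 27.1 / 22.1 = 1.226 m/s
v_mean = 0.82 × 1.226 = 1.006 m/s
Q = A × v_mean = 7.26 × 1.006 = 7.300 m³/s

7.30 m³/s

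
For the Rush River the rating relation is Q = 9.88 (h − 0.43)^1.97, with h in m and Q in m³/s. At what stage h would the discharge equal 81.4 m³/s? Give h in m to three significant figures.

h − h₀ = (Q/C)^(1/b) = (81.4/9.88)^(1/1.97) = 2.917 m
h = 0.43 + 2.917 = 3.347 m

3.35 m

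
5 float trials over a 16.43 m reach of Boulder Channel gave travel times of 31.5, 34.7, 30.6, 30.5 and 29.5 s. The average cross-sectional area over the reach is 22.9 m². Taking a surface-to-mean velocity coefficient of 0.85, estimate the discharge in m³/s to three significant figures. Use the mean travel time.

t̄ = (31.5 + 34.7 + 30.6 + 30.5 + 29.5) / 5 = 31.36 s
v_surface = L / t̄ = 16.43 / 31.36 = 0.5239 m/s
v_mean = 0.85 × 0.5239 = 0.4453 m/s
Q = A × v_mean = 22.9 × 0.4453 = 10.20 m³/s

10.2 m³/s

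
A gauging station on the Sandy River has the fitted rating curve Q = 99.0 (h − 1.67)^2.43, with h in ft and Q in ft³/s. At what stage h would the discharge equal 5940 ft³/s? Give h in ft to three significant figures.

h − h₀ = (Q/C)^(1/b) = (5940/99.0)^(1/2.43) = 5.392 ft
h = 1.67 + 5.392 = 7.062 ft

7.06 ft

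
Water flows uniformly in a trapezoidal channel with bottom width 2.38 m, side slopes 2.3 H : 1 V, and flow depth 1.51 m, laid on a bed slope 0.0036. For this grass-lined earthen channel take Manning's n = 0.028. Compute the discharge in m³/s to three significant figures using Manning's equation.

17.5 m³/s

A = (b + z·y)·y = (2.38 + 2.3×1.51)×1.51 = 8.838 m²
P = b + 2y√(1+z²) = 2.38 + 2×1.51×√(1+2.3²) = 9.954 m
R = A/P = 8.838/9.954 = 0.8879 m
Q = (1/n)·A·R^(2/3)·S^(1/2) = (1/0.028) × 8.838 × 0.8879^(2/3) × 0.0036^(1/2) = 17.50 m³/s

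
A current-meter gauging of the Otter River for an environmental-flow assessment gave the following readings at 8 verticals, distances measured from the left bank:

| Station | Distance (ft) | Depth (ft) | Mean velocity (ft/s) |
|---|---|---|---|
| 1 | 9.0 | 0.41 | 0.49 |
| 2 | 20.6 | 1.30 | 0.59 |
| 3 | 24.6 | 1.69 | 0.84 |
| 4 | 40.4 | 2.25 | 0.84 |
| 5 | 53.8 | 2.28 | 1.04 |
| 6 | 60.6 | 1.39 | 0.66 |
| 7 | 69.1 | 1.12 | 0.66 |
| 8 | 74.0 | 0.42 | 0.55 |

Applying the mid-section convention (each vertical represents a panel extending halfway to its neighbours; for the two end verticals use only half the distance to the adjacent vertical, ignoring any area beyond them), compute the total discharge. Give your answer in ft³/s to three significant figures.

85.3 ft³/s

w_1 = (20.6 − 9.0)/2 = 5.8 ft; q_1 = 0.49 × 0.41 × 5.8 = 1.165 ft³/s
w_2 = (24.6 − 9.0)/2 = 7.8 ft; q_2 = 0.59 × 1.30 × 7.8 = 5.983 ft³/s
w_3 = (40.4 − 20.6)/2 = 9.9 ft; q_3 = 0.84 × 1.69 × 9.9 = 14.05 ft³/s
w_4 = (53.8 − 24.6)/2 = 14.6 ft; q_4 = 0.84 × 2.25 × 14.6 = 27.59 ft³/s
w_5 = (60.6 − 40.4)/2 = 10.1 ft; q_5 = 1.04 × 2.28 × 10.1 = 23.95 ft³/s
w_6 = (69.1 − 53.8)/2 = 7.65 ft; q_6 = 0.66 × 1.39 × 7.65 = 7.018 ft³/s
w_7 = (74.0 − 60.6)/2 = 6.7 ft; q_7 = 0.66 × 1.12 × 6.7 = 4.953 ft³/s
w_8 = (74.0 − 69.1)/2 = 2.45 ft; q_8 = 0.55 × 0.42 × 2.45 = 0.5660 ft³/s
Q = Σ qᵢ = 85.28 ft³/s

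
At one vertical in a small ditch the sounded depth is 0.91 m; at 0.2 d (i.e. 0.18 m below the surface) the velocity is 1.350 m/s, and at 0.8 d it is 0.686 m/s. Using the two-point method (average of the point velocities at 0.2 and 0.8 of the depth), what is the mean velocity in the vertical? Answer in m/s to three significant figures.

v̄ = (1.350 + 0.686) / 2 = 1.018 m/s

1.02 m/s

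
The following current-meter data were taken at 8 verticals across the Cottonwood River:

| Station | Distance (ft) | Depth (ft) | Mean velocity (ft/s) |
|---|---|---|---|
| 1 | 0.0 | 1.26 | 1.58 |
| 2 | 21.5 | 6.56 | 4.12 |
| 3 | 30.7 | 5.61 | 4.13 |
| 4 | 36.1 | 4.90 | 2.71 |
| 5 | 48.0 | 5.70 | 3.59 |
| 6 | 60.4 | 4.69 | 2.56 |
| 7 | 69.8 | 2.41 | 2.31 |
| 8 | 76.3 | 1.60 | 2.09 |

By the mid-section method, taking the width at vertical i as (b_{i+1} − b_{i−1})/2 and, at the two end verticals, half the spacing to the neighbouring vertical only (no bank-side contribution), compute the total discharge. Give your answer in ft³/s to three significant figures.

1150 ft³/s

w_1 = (21.5 − 0.0)/2 = 10.75 ft; q_1 = 1.58 × 1.26 × 10.75 = 21.40 ft³/s
w_2 = (30.7 − 0.0)/2 = 15.35 ft; q_2 = 4.12 × 6.56 × 15.35 = 414.9 ft³/s
w_3 = (36.1 − 21.5)/2 = 7.3 ft; q_3 = 4.13 × 5.61 × 7.3 = 169.1 ft³/s
w_4 = (48.0 − 30.7)/2 = 8.65 ft; q_4 = 2.71 × 4.90 × 8.65 = 114.9 ft³/s
w_5 = (60.4 − 36.1)/2 = 12.15 ft; q_5 = 3.59 × 5.70 × 12.15 = 248.6 ft³/s
w_6 = (69.8 − 48.0)/2 = 10.9 ft; q_6 = 2.56 × 4.69 × 10.9 = 130.9 ft³/s
w_7 = (76.3 − 60.4)/2 = 7.95 ft; q_7 = 2.31 × 2.41 × 7.95 = 44.26 ft³/s
w_8 = (76.3 − 69.8)/2 = 3.25 ft; q_8 = 2.09 × 1.60 × 3.25 = 10.87 ft³/s
Q = Σ qᵢ = 1155 ft³/s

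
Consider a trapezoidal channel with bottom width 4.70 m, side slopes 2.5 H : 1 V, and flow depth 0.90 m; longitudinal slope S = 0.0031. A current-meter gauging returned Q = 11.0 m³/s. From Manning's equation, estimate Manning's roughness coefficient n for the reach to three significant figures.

A = (b + z·y)·y = (4.70 + 2.5×0.90)×0.90 = 6.255 m²
P = b + 2y√(1+z²) = 4.70 + 2×0.90×√(1+2.5²) = 9.547 m
R = A/P = 6.255/9.547 = 0.6552 m
n = (1/Q)·A·R^(2/3)·S^(1/2) = (1/11.0) × 6.255 × 0.7544 × 0.05568 = 0.02388

0.0239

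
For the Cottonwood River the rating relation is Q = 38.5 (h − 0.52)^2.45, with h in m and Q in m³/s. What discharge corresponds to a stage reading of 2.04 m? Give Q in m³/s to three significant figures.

Q = 38.5 × (2.04 − 0.52)^2.45 = 38.5 × 1.52^2.45 = 107.4 m³/s

107 m³/s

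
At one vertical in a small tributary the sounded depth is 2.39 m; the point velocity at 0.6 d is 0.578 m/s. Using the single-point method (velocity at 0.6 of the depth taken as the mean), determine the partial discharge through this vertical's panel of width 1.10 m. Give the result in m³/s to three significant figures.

1.52 m³/s

v̄ = v₀.₆ = 0.578 m/s
q = v̄ × d × w = 0.5780 × 2.39 × 1.10 = 1.520 m³/s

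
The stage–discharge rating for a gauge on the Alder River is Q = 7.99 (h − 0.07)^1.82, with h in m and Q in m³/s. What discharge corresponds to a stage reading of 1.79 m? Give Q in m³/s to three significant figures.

21.4 m³/s

Q = 7.99 × (1.79 − 0.07)^1.82 = 7.99 × 1.72^1.82 = 21.44 m³/s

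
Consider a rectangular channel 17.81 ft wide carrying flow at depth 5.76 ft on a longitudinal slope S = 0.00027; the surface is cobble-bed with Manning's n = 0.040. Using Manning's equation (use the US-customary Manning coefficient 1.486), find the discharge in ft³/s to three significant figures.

A = b·y = 17.81 × 5.76 = 102.6 ft²
P = b + 2y = 17.81 + 2×5.76 = 29.33 ft
R = A/P = 102.6/29.33 = 3.498 ft
Q = (1.486/n)·A·R^(2/3)·S^(1/2) = (1.486/0.040) × 102.6 × 3.498^(2/3) × 0.00027^(1/2) = 144.3 ft³/s

144 ft³/s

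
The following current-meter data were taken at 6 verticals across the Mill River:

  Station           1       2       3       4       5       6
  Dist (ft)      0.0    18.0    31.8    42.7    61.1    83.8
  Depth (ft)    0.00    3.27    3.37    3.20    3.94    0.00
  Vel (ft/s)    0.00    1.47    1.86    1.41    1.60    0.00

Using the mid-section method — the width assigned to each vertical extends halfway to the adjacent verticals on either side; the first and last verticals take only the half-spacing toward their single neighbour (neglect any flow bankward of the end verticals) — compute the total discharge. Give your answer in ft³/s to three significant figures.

349 ft³/s

w_2 = (31.8 − 0.0)/2 = 15.9 ft; q_2 = 1.47 × 3.27 × 15.9 = 76.43 ft³/s
w_3 = (42.7 − 18.0)/2 = 12.35 ft; q_3 = 1.86 × 3.37 × 12.35 = 77.41 ft³/s
w_4 = (61.1 − 31.8)/2 = 14.65 ft; q_4 = 1.41 × 3.20 × 14.65 = 66.10 ft³/s
w_5 = (83.8 − 42.7)/2 = 20.55 ft; q_5 = 1.60 × 3.94 × 20.55 = 129.5 ft³/s
Stations 1, 6 contribute zero (depth or velocity is 0).
Q = Σ qᵢ = 349.5 ft³/s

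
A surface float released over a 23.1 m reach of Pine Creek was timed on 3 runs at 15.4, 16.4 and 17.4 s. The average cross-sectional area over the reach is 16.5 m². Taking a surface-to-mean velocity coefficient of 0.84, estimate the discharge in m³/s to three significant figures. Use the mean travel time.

19.5 m³/s

t̄ = (15.4 + 16.4 + 17.4) / 3 = 16.4 s
v_surface = L / t̄ = 23.1 / 16.4 = 1.409 m/s
v_mean = 0.84 × 1.409 = 1.183 m/s
Q = A × v_mean = 16.5 × 1.183 = 19.52 m³/s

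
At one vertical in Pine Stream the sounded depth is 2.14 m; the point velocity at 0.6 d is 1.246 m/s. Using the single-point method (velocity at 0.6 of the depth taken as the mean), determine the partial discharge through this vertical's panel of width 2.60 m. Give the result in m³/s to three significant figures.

6.93 m³/s

v̄ = v₀.₆ = 1.246 m/s
q = v̄ × d × w = 1.246 × 2.14 × 2.60 = 6.933 m³/s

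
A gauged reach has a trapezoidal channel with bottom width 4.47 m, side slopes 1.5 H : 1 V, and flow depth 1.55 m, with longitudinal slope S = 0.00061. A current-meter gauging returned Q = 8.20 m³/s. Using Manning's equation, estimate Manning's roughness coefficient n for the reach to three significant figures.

A = (b + z·y)·y = (4.47 + 1.5×1.55)×1.55 = 10.53 m²
P = b + 2y√(1+z²) = 4.47 + 2×1.55×√(1+1.5²) = 10.06 m
R = A/P = 10.53/10.06 = 1.047 m
n = (1/Q)·A·R^(2/3)·S^(1/2) = (1/8.20) × 10.53 × 1.031 × 0.02470 = 0.03271

0.0327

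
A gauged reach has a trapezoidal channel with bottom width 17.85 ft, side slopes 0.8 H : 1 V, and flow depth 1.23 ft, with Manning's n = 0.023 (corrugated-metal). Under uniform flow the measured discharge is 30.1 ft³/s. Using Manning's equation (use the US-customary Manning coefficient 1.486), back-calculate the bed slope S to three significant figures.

0.000355

A = (b + z·y)·y = (17.85 + 0.8×1.23)×1.23 = 23.17 ft²
P = b + 2y√(1+z²) = 17.85 + 2×1.23×√(1+0.8²) = 21.00 ft
R = A/P = 23.17/21.00 = 1.103 ft
S = (Q·n / (1.486·A·R^(2/3)))² = (30.1×0.023 / (1.486×23.17×1.068))² = 0.0003548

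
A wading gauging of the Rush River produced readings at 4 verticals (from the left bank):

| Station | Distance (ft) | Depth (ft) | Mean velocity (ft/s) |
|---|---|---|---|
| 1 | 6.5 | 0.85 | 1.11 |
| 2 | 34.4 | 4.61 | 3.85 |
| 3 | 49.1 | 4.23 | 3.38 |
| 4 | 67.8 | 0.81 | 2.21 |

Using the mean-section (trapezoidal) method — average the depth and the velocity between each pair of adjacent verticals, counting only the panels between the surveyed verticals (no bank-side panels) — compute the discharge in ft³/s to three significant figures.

Panel 1-2: Δb = 27.9 ft, d̄ = (0.85+4.61)/2 = 2.73, v̄ = (1.11+3.85)/2 = 2.48 → q = 27.9×2.73×2.48 = 188.9 ft³/s
Panel 2-3: Δb = 14.7 ft, d̄ = (4.61+4.23)/2 = 4.42, v̄ = (3.85+3.38)/2 = 3.615 → q = 14.7×4.42×3.615 = 234.9 ft³/s
Panel 3-4: Δb = 18.7 ft, d̄ = (4.23+0.81)/2 = 2.52, v̄ = (3.38+2.21)/2 = 2.795 → q = 18.7×2.52×2.795 = 131.7 ft³/s
Q = Σ q = 555.5 ft³/s

555 ft³/s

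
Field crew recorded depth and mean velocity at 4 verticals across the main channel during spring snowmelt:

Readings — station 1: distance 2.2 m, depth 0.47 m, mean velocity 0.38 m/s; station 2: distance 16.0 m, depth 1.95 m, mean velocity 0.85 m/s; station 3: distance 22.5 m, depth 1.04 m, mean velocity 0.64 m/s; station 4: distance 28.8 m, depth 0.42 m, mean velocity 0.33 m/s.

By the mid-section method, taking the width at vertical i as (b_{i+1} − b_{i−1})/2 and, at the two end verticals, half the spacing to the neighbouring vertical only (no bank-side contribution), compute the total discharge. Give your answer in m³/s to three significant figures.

22.8 m³/s

w_1 = (16.0 − 2.2)/2 = 6.9 m; q_1 = 0.38 × 0.47 × 6.9 = 1.232 m³/s
w_2 = (22.5 − 2.2)/2 = 10.15 m; q_2 = 0.85 × 1.95 × 10.15 = 16.82 m³/s
w_3 = (28.8 − 16.0)/2 = 6.4 m; q_3 = 0.64 × 1.04 × 6.4 = 4.260 m³/s
w_4 = (28.8 − 22.5)/2 = 3.15 m; q_4 = 0.33 × 0.42 × 3.15 = 0.4366 m³/s
Q = Σ qᵢ = 22.75 m³/s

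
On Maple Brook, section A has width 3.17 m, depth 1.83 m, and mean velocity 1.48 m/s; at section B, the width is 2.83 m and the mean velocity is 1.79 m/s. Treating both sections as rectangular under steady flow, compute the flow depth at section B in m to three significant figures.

1.69 m

Q = A₁V₁ = (3.17×1.83) × 1.48 = 8.586 m³/s
d₂ = Q/(b₂ V₂) = 8.586/(2.83×1.79) = 1.695 m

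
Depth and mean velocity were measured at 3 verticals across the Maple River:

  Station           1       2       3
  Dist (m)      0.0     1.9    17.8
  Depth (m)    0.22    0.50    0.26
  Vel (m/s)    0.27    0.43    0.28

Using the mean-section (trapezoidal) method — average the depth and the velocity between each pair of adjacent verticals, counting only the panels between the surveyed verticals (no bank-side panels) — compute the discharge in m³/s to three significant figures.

2.38 m³/s

Panel 1-2: Δb = 1.9 m, d̄ = (0.22+0.50)/2 = 0.36, v̄ = (0.27+0.43)/2 = 0.35 → q = 1.9×0.36×0.35 = 0.2394 m³/s
Panel 2-3: Δb = 15.9 m, d̄ = (0.50+0.26)/2 = 0.38, v̄ = (0.43+0.28)/2 = 0.355 → q = 15.9×0.38×0.355 = 2.145 m³/s
Q = Σ q = 2.384 m³/s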